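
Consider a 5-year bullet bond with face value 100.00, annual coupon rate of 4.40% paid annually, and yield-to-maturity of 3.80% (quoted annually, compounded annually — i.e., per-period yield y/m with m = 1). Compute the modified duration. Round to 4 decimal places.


Answer: Modified duration = 4.4336

Derivation:
Coupon per period c = face * coupon_rate / m = 4.400000
Periods per year m = 1; per-period yield y/m = 0.038000
Number of cashflows N = 5
Cashflows (t years, CF_t, discount factor 1/(1+y/m)^(m*t), PV):
  t = 1.0000: CF_t = 4.400000, DF = 0.963391, PV = 4.238921
  t = 2.0000: CF_t = 4.400000, DF = 0.928122, PV = 4.083739
  t = 3.0000: CF_t = 4.400000, DF = 0.894145, PV = 3.934238
  t = 4.0000: CF_t = 4.400000, DF = 0.861411, PV = 3.790210
  t = 5.0000: CF_t = 104.400000, DF = 0.829876, PV = 86.639060
Price P = sum_t PV_t = 102.686168
First compute Macaulay numerator sum_t t * PV_t:
  t * PV_t at t = 1.0000: 4.238921
  t * PV_t at t = 2.0000: 8.167478
  t * PV_t at t = 3.0000: 11.802714
  t * PV_t at t = 4.0000: 15.160840
  t * PV_t at t = 5.0000: 433.195299
Macaulay duration D = 472.565252 / 102.686168 = 4.602034
Modified duration = D / (1 + y/m) = 4.602034 / (1 + 0.038000) = 4.433559


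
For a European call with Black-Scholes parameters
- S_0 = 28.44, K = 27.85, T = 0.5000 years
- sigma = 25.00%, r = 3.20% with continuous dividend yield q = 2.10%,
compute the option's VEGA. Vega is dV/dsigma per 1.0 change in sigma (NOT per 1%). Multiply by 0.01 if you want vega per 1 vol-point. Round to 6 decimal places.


d1 = 0.2380892939; d2 = 0.0613125986
phi(d1) = 0.3877936972; exp(-qT) = 0.9895549326; exp(-rT) = 0.9841273201
Vega = S * exp(-qT) * phi(d1) * sqrt(T) = 28.4400 * 0.9895549326 * 0.3877936972 * 0.7071067812 = 7.717120

Answer: Vega = 7.717120


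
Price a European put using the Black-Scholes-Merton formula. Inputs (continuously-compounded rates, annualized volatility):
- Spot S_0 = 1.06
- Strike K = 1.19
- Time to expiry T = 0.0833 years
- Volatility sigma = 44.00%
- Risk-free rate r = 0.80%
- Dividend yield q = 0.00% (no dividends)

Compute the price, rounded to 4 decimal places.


d1 = (ln(S/K) + (r - q + 0.5*sigma^2) * T) / (sigma * sqrt(T)) = -0.84221723
d2 = d1 - sigma * sqrt(T) = -0.96920889
exp(-rT) = 0.99933382; exp(-qT) = 1.00000000
P = K * exp(-rT) * N(-d2) - S_0 * exp(-qT) * N(-d1)
N(-d1) = 0.80016682; N(-d2) = 0.83377951
P = 1.1900 * 0.99933382 * 0.83377951 - 1.0600 * 1.00000000 * 0.80016682 = 0.1434

Answer: Price = 0.1434


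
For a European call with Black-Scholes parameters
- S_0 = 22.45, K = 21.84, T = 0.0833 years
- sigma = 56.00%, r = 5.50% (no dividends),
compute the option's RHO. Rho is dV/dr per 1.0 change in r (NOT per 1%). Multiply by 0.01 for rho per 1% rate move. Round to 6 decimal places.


Answer: Rho = 0.990513

Derivation:
d1 = 0.2795990488; d2 = 0.1179733083
phi(d1) = 0.3836493298; exp(-qT) = 1.0000000000; exp(-rT) = 0.9954289791
N(d2) = 0.5469555965
Rho = K*T*exp(-rT)*N(d2) = 21.8400 * 0.0833 * 0.9954289791 * 0.5469555965 = 0.990513


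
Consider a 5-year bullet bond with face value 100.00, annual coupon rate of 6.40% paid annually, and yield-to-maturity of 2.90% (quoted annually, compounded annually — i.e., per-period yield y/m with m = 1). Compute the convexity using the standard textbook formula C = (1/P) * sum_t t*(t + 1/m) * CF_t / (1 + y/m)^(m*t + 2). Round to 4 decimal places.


Answer: Convexity = 24.4109

Derivation:
Coupon per period c = face * coupon_rate / m = 6.400000
Periods per year m = 1; per-period yield y/m = 0.029000
Number of cashflows N = 5
Cashflows (t years, CF_t, discount factor 1/(1+y/m)^(m*t), PV):
  t = 1.0000: CF_t = 6.400000, DF = 0.971817, PV = 6.219631
  t = 2.0000: CF_t = 6.400000, DF = 0.944429, PV = 6.044345
  t = 3.0000: CF_t = 6.400000, DF = 0.917812, PV = 5.873999
  t = 4.0000: CF_t = 6.400000, DF = 0.891946, PV = 5.708454
  t = 5.0000: CF_t = 106.400000, DF = 0.866808, PV = 92.228417
Price P = sum_t PV_t = 116.074845
Convexity numerator sum_t t*(t + 1/m) * CF_t / (1+y/m)^(m*t + 2):
  t = 1.0000: term = 11.747997
  t = 2.0000: term = 34.250722
  t = 3.0000: term = 66.570887
  t = 4.0000: term = 107.824567
  t = 5.0000: term = 2613.095363
Convexity = (1/P) * sum = 2833.489536 / 116.074845 = 24.410884


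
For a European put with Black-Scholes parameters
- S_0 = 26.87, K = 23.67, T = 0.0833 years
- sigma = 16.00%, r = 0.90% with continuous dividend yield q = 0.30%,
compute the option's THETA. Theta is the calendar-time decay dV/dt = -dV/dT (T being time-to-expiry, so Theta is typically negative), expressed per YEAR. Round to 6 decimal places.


Answer: Theta = -0.061907

Derivation:
d1 = 2.7798055891; d2 = 2.7336268061
phi(d1) = 0.0083742137; exp(-qT) = 0.9997501312; exp(-rT) = 0.9992505810
Theta = -S*exp(-qT)*phi(d1)*sigma/(2*sqrt(T)) + r*K*exp(-rT)*N(-d2) - q*S*exp(-qT)*N(-d1)
N(-d1) = 0.0027195725; N(-d2) = 0.0031320499; sqrt(T) = 0.2886173938
Term 1 = -26.8700 * 0.9997501312 * 0.0083742137 * 0.1600 / (2 * 0.2886173938) = -0.0623549107
Term 2 = 0.0090 * 23.6700 * 0.9992505810 * 0.0031320499 = 0.0006667206
Term 3 = -0.0030 * 26.8700 * 0.9997501312 * 0.0027195725 = -0.0002191700
Theta = -0.0623549107 + (0.0006667206) + (-0.0002191700) = -0.061907


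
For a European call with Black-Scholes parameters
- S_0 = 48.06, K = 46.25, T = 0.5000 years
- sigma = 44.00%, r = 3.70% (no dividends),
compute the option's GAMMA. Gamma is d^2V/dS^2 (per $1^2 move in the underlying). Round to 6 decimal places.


Answer: Gamma = 0.025195

Derivation:
d1 = 0.3384109121; d2 = 0.0272839284
phi(d1) = 0.3767401803; exp(-qT) = 1.0000000000; exp(-rT) = 0.9816700746
Gamma = exp(-qT) * phi(d1) / (S * sigma * sqrt(T)) = 1.0000000000 * 0.3767401803 / (48.0600 * 0.4400 * 0.7071067812) = 0.025195


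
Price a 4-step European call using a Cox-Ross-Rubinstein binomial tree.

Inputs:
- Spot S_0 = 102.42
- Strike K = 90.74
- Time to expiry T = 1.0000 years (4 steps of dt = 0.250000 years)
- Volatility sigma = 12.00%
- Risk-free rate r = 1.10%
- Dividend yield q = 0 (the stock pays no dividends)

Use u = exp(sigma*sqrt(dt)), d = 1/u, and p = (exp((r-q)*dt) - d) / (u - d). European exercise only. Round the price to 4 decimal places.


Answer: Price = V(0,0) = 13.2626

Derivation:
dt = T/N = 0.250000
u = exp(sigma*sqrt(dt)) = 1.061837; d = 1/u = 0.941765
p = (exp((r-q)*dt) - d) / (u - d) = 0.507939
Discount per step: exp(-r*dt) = 0.997254
Stock lattice S(k, i) with i counting down-moves:
  k=0: S(0,0) = 102.4200
  k=1: S(1,0) = 108.7533; S(1,1) = 96.4555
  k=2: S(2,0) = 115.4782; S(2,1) = 102.4200; S(2,2) = 90.8384
  k=3: S(3,0) = 122.6190; S(3,1) = 108.7533; S(3,2) = 96.4555; S(3,3) = 85.5484
  k=4: S(4,0) = 130.2013; S(4,1) = 115.4782; S(4,2) = 102.4200; S(4,3) = 90.8384; S(4,4) = 80.5664
Terminal payoffs V(N, i) = max(S_T - K, 0):
  V(4,0) = 39.461338; V(4,1) = 24.738228; V(4,2) = 11.680000; V(4,3) = 0.098391; V(4,4) = 0.000000
Backward induction: V(k, i) = exp(-r*dt) * [p * V(k+1, i) + (1-p) * V(k+1, i+1)].
  V(3,0) = exp(-r*dt) * [p*39.461338 + (1-p)*24.738228] = 32.128195
  V(3,1) = exp(-r*dt) * [p*24.738228 + (1-p)*11.680000] = 18.262491
  V(3,2) = exp(-r*dt) * [p*11.680000 + (1-p)*0.098391] = 5.964716
  V(3,3) = exp(-r*dt) * [p*0.098391 + (1-p)*0.000000] = 0.049839
  V(2,0) = exp(-r*dt) * [p*32.128195 + (1-p)*18.262491] = 25.235928
  V(2,1) = exp(-r*dt) * [p*18.262491 + (1-p)*5.964716] = 12.177700
  V(2,2) = exp(-r*dt) * [p*5.964716 + (1-p)*0.049839] = 3.045848
  V(1,0) = exp(-r*dt) * [p*25.235928 + (1-p)*12.177700] = 18.758825
  V(1,1) = exp(-r*dt) * [p*12.177700 + (1-p)*3.045848] = 7.663168
  V(0,0) = exp(-r*dt) * [p*18.758825 + (1-p)*7.663168] = 13.262562


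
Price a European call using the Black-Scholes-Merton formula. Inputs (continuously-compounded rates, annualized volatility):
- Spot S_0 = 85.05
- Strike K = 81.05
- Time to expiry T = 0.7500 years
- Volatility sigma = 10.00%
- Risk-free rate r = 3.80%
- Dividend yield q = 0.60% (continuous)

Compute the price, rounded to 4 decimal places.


d1 = (ln(S/K) + (r - q + 0.5*sigma^2) * T) / (sigma * sqrt(T)) = 0.87668411
d2 = d1 - sigma * sqrt(T) = 0.79008157
exp(-rT) = 0.97190229; exp(-qT) = 0.99551011
C = S_0 * exp(-qT) * N(d1) - K * exp(-rT) * N(d2)
N(d1) = 0.80967088; N(d2) = 0.78525993
C = 85.0500 * 0.99551011 * 0.80967088 - 81.0500 * 0.97190229 * 0.78525993 = 6.6963

Answer: Price = 6.6963


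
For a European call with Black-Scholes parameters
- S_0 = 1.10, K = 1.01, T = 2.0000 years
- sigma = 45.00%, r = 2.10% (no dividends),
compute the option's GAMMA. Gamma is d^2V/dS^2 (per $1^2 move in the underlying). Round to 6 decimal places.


d1 = 0.5183247467; d2 = -0.1180713563
phi(d1) = 0.3487957385; exp(-qT) = 1.0000000000; exp(-rT) = 0.9588697806
Gamma = exp(-qT) * phi(d1) / (S * sigma * sqrt(T)) = 1.0000000000 * 0.3487957385 / (1.1000 * 0.4500 * 1.4142135624) = 0.498254

Answer: Gamma = 0.498254


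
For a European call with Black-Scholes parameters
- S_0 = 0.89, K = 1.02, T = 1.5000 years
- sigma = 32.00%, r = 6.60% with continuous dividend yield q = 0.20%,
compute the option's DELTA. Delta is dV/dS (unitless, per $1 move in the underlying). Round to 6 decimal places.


d1 = 0.0930386537; d2 = -0.2988797052
phi(d1) = 0.3972193513; exp(-qT) = 0.9970044955; exp(-rT) = 0.9057427080
N(d1) = 0.5370635734
Delta = exp(-qT) * N(d1) = 0.9970044955 * 0.5370635734 = 0.535455

Answer: Delta = 0.535455


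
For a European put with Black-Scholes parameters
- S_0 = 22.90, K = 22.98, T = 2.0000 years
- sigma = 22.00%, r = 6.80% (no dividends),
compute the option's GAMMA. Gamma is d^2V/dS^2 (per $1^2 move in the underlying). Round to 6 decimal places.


Answer: Gamma = 0.047284

Derivation:
d1 = 0.5814752420; d2 = 0.2703482582
phi(d1) = 0.3368911959; exp(-qT) = 1.0000000000; exp(-rT) = 0.8728426325
Gamma = exp(-qT) * phi(d1) / (S * sigma * sqrt(T)) = 1.0000000000 * 0.3368911959 / (22.9000 * 0.2200 * 1.4142135624) = 0.047284


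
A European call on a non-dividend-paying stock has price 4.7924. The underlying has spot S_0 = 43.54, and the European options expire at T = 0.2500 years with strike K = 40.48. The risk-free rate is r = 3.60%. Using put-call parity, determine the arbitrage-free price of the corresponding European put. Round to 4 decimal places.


Answer: Put price = 1.3697

Derivation:
Put-call parity: C - P = S_0 * exp(-qT) - K * exp(-rT).
S_0 * exp(-qT) = 43.5400 * 1.00000000 = 43.54000000
K * exp(-rT) = 40.4800 * 0.99104038 = 40.11731453
P = C - S*exp(-qT) + K*exp(-rT)
P = 4.7924 - 43.54000000 + 40.11731453 = 1.3697


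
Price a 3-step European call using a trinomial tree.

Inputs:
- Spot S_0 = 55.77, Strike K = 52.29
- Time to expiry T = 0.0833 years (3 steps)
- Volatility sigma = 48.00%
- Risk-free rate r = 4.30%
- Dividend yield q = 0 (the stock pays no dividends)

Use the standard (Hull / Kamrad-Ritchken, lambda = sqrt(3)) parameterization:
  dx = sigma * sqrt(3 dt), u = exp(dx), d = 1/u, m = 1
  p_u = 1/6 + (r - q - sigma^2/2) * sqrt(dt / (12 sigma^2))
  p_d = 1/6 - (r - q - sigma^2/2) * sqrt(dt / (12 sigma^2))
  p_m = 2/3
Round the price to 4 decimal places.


dt = T/N = 0.027767; dx = sigma*sqrt(3*dt) = 0.138536
u = exp(dx) = 1.148591; d = 1/u = 0.870632
p_u = 0.159431, p_m = 0.666667, p_d = 0.173902
Discount per step: exp(-r*dt) = 0.998807
Stock lattice S(k, j) with j the centered position index:
  k=0: S(0,+0) = 55.7700
  k=1: S(1,-1) = 48.5551; S(1,+0) = 55.7700; S(1,+1) = 64.0569
  k=2: S(2,-2) = 42.2736; S(2,-1) = 48.5551; S(2,+0) = 55.7700; S(2,+1) = 64.0569; S(2,+2) = 73.5753
  k=3: S(3,-3) = 36.8048; S(3,-2) = 42.2736; S(3,-1) = 48.5551; S(3,+0) = 55.7700; S(3,+1) = 64.0569; S(3,+2) = 73.5753; S(3,+3) = 84.5079
Terminal payoffs V(N, j) = max(S_T - K, 0):
  V(3,-3) = 0.000000; V(3,-2) = 0.000000; V(3,-1) = 0.000000; V(3,+0) = 3.480000; V(3,+1) = 11.766944; V(3,+2) = 21.285257; V(3,+3) = 32.217910
Backward induction: V(k, j) = exp(-r*dt) * [p_u * V(k+1, j+1) + p_m * V(k+1, j) + p_d * V(k+1, j-1)]
  V(2,-2) = exp(-r*dt) * [p_u*0.000000 + p_m*0.000000 + p_d*0.000000] = 0.000000
  V(2,-1) = exp(-r*dt) * [p_u*3.480000 + p_m*0.000000 + p_d*0.000000] = 0.554158
  V(2,+0) = exp(-r*dt) * [p_u*11.766944 + p_m*3.480000 + p_d*0.000000] = 4.191011
  V(2,+1) = exp(-r*dt) * [p_u*21.285257 + p_m*11.766944 + p_d*3.480000] = 11.829211
  V(2,+2) = exp(-r*dt) * [p_u*32.217910 + p_m*21.285257 + p_d*11.766944] = 21.347504
  V(1,-1) = exp(-r*dt) * [p_u*4.191011 + p_m*0.554158 + p_d*0.000000] = 1.036379
  V(1,+0) = exp(-r*dt) * [p_u*11.829211 + p_m*4.191011 + p_d*0.554158] = 4.770622
  V(1,+1) = exp(-r*dt) * [p_u*21.347504 + p_m*11.829211 + p_d*4.191011] = 12.004083
  V(0,+0) = exp(-r*dt) * [p_u*12.004083 + p_m*4.770622 + p_d*1.036379] = 5.268175

Answer: Price = V(0,0) = 5.2682


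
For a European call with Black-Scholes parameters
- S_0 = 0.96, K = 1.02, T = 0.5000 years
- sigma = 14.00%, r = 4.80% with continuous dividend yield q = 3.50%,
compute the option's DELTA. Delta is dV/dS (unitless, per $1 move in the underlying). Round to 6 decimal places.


d1 = -0.4972437698; d2 = -0.5962387192
phi(d1) = 0.3525495087; exp(-qT) = 0.9826522357; exp(-rT) = 0.9762857098
N(d1) = 0.3095085795
Delta = exp(-qT) * N(d1) = 0.9826522357 * 0.3095085795 = 0.304139

Answer: Delta = 0.304139


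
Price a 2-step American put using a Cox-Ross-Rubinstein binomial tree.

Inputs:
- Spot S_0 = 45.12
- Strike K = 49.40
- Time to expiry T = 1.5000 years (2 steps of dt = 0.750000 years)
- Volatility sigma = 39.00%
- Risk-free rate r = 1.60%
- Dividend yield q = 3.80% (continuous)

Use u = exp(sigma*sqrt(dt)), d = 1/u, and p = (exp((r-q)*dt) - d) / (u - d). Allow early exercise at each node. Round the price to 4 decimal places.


dt = T/N = 0.750000
u = exp(sigma*sqrt(dt)) = 1.401790; d = 1/u = 0.713374
p = (exp((r-q)*dt) - d) / (u - d) = 0.392585
Discount per step: exp(-r*dt) = 0.988072
Stock lattice S(k, i) with i counting down-moves:
  k=0: S(0,0) = 45.1200
  k=1: S(1,0) = 63.2488; S(1,1) = 32.1874
  k=2: S(2,0) = 88.6615; S(2,1) = 45.1200; S(2,2) = 22.9617
Terminal payoffs V(N, i) = max(K - S_T, 0):
  V(2,0) = 0.000000; V(2,1) = 4.280000; V(2,2) = 26.438342
Backward induction: V(k, i) = exp(-r*dt) * [p * V(k+1, i) + (1-p) * V(k+1, i+1)]; then take max(V_cont, immediate exercise) for American.
  V(1,0) = exp(-r*dt) * [p*0.000000 + (1-p)*4.280000] = 2.568727; exercise = 0.000000; V(1,0) = max -> 2.568727
  V(1,1) = exp(-r*dt) * [p*4.280000 + (1-p)*26.438342] = 17.527715; exercise = 17.212580; V(1,1) = max -> 17.527715
  V(0,0) = exp(-r*dt) * [p*2.568727 + (1-p)*17.527715] = 11.516020; exercise = 4.280000; V(0,0) = max -> 11.516020

Answer: Price = V(0,0) = 11.5160


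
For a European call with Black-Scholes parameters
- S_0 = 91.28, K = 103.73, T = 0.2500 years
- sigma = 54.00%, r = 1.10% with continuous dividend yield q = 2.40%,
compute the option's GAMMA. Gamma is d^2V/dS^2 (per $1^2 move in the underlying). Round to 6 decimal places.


Answer: Gamma = 0.015131

Derivation:
d1 = -0.3505913477; d2 = -0.6205913477
phi(d1) = 0.3751626252; exp(-qT) = 0.9940179641; exp(-rT) = 0.9972537778
Gamma = exp(-qT) * phi(d1) / (S * sigma * sqrt(T)) = 0.9940179641 * 0.3751626252 / (91.2800 * 0.5400 * 0.5000000000) = 0.015131


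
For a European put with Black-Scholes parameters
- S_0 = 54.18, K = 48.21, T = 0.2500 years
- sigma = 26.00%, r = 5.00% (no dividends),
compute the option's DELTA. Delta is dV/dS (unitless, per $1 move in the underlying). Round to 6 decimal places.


Answer: Delta = -0.144755

Derivation:
d1 = 1.0591951403; d2 = 0.9291951403
phi(d1) = 0.2276637075; exp(-qT) = 1.0000000000; exp(-rT) = 0.9875778005
N(-d1) = 0.1447554589
Delta = -exp(-qT) * N(-d1) = -1.0000000000 * 0.1447554589 = -0.144755


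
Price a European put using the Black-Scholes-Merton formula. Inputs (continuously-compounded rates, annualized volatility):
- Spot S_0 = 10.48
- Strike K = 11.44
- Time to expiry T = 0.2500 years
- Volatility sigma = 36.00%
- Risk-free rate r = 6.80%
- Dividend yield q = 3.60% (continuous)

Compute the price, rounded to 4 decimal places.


Answer: Price = 1.2807

Derivation:
d1 = (ln(S/K) + (r - q + 0.5*sigma^2) * T) / (sigma * sqrt(T)) = -0.35248504
d2 = d1 - sigma * sqrt(T) = -0.53248504
exp(-rT) = 0.98314368; exp(-qT) = 0.99104038
P = K * exp(-rT) * N(-d2) - S_0 * exp(-qT) * N(-d1)
N(-d1) = 0.63776273; N(-d2) = 0.70280495
P = 11.4400 * 0.98314368 * 0.70280495 - 10.4800 * 0.99104038 * 0.63776273 = 1.2807


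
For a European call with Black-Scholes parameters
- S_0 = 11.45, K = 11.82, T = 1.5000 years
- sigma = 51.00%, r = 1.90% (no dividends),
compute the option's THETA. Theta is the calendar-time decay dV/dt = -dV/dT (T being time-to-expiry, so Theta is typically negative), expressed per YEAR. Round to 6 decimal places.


d1 = 0.3070214747; d2 = -0.3175984097
phi(d1) = 0.3805759080; exp(-qT) = 1.0000000000; exp(-rT) = 0.9719022941
Theta = -S*exp(-qT)*phi(d1)*sigma/(2*sqrt(T)) - r*K*exp(-rT)*N(d2) + q*S*exp(-qT)*N(d1)
N(d1) = 0.6205864867; N(d2) = 0.3753947903; sqrt(T) = 1.2247448714
Term 1 = -11.4500 * 1.0000000000 * 0.3805759080 * 0.5100 / (2 * 1.2247448714) = -0.9072799840
Term 2 = -0.0190 * 11.8200 * 0.9719022941 * 0.3753947903 = -0.0819373523
Term 3 = 0 (no dividend yield, q = 0)
Theta = -0.9072799840 + (-0.0819373523) + (0.0000000000) = -0.989217

Answer: Theta = -0.989217


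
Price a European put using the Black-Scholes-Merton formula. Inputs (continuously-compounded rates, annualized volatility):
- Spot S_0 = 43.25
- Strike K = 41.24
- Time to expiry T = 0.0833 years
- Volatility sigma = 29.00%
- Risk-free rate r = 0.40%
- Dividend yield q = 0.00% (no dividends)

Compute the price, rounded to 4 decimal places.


Answer: Price = 0.6229

Derivation:
d1 = (ln(S/K) + (r - q + 0.5*sigma^2) * T) / (sigma * sqrt(T)) = 0.61439817
d2 = d1 - sigma * sqrt(T) = 0.53069912
exp(-rT) = 0.99966686; exp(-qT) = 1.00000000
P = K * exp(-rT) * N(-d2) - S_0 * exp(-qT) * N(-d1)
N(-d1) = 0.26947612; N(-d2) = 0.29781365
P = 41.2400 * 0.99966686 * 0.29781365 - 43.2500 * 1.00000000 * 0.26947612 = 0.6229


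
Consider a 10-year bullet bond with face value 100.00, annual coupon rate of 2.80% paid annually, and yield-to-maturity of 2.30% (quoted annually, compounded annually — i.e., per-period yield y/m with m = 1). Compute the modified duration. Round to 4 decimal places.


Answer: Modified duration = 8.6887

Derivation:
Coupon per period c = face * coupon_rate / m = 2.800000
Periods per year m = 1; per-period yield y/m = 0.023000
Number of cashflows N = 10
Cashflows (t years, CF_t, discount factor 1/(1+y/m)^(m*t), PV):
  t = 1.0000: CF_t = 2.800000, DF = 0.977517, PV = 2.737048
  t = 2.0000: CF_t = 2.800000, DF = 0.955540, PV = 2.675511
  t = 3.0000: CF_t = 2.800000, DF = 0.934056, PV = 2.615358
  t = 4.0000: CF_t = 2.800000, DF = 0.913056, PV = 2.556557
  t = 5.0000: CF_t = 2.800000, DF = 0.892528, PV = 2.499078
  t = 6.0000: CF_t = 2.800000, DF = 0.872461, PV = 2.442892
  t = 7.0000: CF_t = 2.800000, DF = 0.852846, PV = 2.387969
  t = 8.0000: CF_t = 2.800000, DF = 0.833671, PV = 2.334280
  t = 9.0000: CF_t = 2.800000, DF = 0.814928, PV = 2.281799
  t = 10.0000: CF_t = 102.800000, DF = 0.796606, PV = 81.891114
Price P = sum_t PV_t = 104.421605
First compute Macaulay numerator sum_t t * PV_t:
  t * PV_t at t = 1.0000: 2.737048
  t * PV_t at t = 2.0000: 5.351022
  t * PV_t at t = 3.0000: 7.846074
  t * PV_t at t = 4.0000: 10.226228
  t * PV_t at t = 5.0000: 12.495391
  t * PV_t at t = 6.0000: 14.657351
  t * PV_t at t = 7.0000: 16.715780
  t * PV_t at t = 8.0000: 18.674241
  t * PV_t at t = 9.0000: 20.536188
  t * PV_t at t = 10.0000: 818.911137
Macaulay duration D = 928.150460 / 104.421605 = 8.888491
Modified duration = D / (1 + y/m) = 8.888491 / (1 + 0.023000) = 8.688652


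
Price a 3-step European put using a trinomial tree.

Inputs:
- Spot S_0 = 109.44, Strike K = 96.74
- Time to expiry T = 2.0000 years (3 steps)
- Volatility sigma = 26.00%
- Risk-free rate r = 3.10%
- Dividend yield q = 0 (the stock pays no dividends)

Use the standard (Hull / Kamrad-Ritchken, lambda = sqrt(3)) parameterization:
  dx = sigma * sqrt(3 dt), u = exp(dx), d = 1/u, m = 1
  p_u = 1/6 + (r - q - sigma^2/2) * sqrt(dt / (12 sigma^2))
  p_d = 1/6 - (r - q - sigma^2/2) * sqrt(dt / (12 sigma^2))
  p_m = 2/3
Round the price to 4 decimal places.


Answer: Price = V(0,0) = 7.3831

Derivation:
dt = T/N = 0.666667; dx = sigma*sqrt(3*dt) = 0.367696
u = exp(dx) = 1.444402; d = 1/u = 0.692328
p_u = 0.164128, p_m = 0.666667, p_d = 0.169205
Discount per step: exp(-r*dt) = 0.979545
Stock lattice S(k, j) with j the centered position index:
  k=0: S(0,+0) = 109.4400
  k=1: S(1,-1) = 75.7684; S(1,+0) = 109.4400; S(1,+1) = 158.0754
  k=2: S(2,-2) = 52.4566; S(2,-1) = 75.7684; S(2,+0) = 109.4400; S(2,+1) = 158.0754; S(2,+2) = 228.3244
  k=3: S(3,-3) = 36.3171; S(3,-2) = 52.4566; S(3,-1) = 75.7684; S(3,+0) = 109.4400; S(3,+1) = 158.0754; S(3,+2) = 228.3244; S(3,+3) = 329.7923
Terminal payoffs V(N, j) = max(K - S_T, 0):
  V(3,-3) = 60.422857; V(3,-2) = 44.283440; V(3,-1) = 20.971630; V(3,+0) = 0.000000; V(3,+1) = 0.000000; V(3,+2) = 0.000000; V(3,+3) = 0.000000
Backward induction: V(k, j) = exp(-r*dt) * [p_u * V(k+1, j+1) + p_m * V(k+1, j) + p_d * V(k+1, j-1)]
  V(2,-2) = exp(-r*dt) * [p_u*20.971630 + p_m*44.283440 + p_d*60.422857] = 42.304786
  V(2,-1) = exp(-r*dt) * [p_u*0.000000 + p_m*20.971630 + p_d*44.283440] = 21.034823
  V(2,+0) = exp(-r*dt) * [p_u*0.000000 + p_m*0.000000 + p_d*20.971630] = 3.475921
  V(2,+1) = exp(-r*dt) * [p_u*0.000000 + p_m*0.000000 + p_d*0.000000] = 0.000000
  V(2,+2) = exp(-r*dt) * [p_u*0.000000 + p_m*0.000000 + p_d*0.000000] = 0.000000
  V(1,-1) = exp(-r*dt) * [p_u*3.475921 + p_m*21.034823 + p_d*42.304786] = 21.306968
  V(1,+0) = exp(-r*dt) * [p_u*0.000000 + p_m*3.475921 + p_d*21.034823] = 5.756277
  V(1,+1) = exp(-r*dt) * [p_u*0.000000 + p_m*0.000000 + p_d*3.475921] = 0.576113
  V(0,+0) = exp(-r*dt) * [p_u*0.576113 + p_m*5.756277 + p_d*21.306968] = 7.383147


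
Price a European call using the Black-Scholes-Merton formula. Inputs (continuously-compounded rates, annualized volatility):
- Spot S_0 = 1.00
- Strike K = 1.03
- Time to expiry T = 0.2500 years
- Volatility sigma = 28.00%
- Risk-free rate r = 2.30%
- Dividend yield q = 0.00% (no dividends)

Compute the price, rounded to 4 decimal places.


Answer: Price = 0.0452

Derivation:
d1 = (ln(S/K) + (r - q + 0.5*sigma^2) * T) / (sigma * sqrt(T)) = -0.10006287
d2 = d1 - sigma * sqrt(T) = -0.24006287
exp(-rT) = 0.99426650; exp(-qT) = 1.00000000
C = S_0 * exp(-qT) * N(d1) - K * exp(-rT) * N(d2)
N(d1) = 0.46014721; N(d2) = 0.40514076
C = 1.0000 * 1.00000000 * 0.46014721 - 1.0300 * 0.99426650 * 0.40514076 = 0.0452


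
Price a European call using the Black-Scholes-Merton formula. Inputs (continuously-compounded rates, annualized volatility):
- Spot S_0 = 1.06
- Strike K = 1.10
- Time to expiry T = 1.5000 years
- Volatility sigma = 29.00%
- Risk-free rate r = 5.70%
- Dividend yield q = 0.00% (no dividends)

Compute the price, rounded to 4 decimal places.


Answer: Price = 0.1723

Derivation:
d1 = (ln(S/K) + (r - q + 0.5*sigma^2) * T) / (sigma * sqrt(T)) = 0.31402382
d2 = d1 - sigma * sqrt(T) = -0.04115219
exp(-rT) = 0.91805314; exp(-qT) = 1.00000000
C = S_0 * exp(-qT) * N(d1) - K * exp(-rT) * N(d2)
N(d1) = 0.62324853; N(d2) = 0.48358728
C = 1.0600 * 1.00000000 * 0.62324853 - 1.1000 * 0.91805314 * 0.48358728 = 0.1723


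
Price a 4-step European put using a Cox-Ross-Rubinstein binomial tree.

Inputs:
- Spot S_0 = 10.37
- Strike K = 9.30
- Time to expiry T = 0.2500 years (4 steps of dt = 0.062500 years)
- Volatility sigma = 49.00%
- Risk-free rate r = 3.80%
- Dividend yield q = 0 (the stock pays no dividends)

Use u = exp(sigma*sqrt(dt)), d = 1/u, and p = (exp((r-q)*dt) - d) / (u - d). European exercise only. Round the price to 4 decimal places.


dt = T/N = 0.062500
u = exp(sigma*sqrt(dt)) = 1.130319; d = 1/u = 0.884706
p = (exp((r-q)*dt) - d) / (u - d) = 0.479094
Discount per step: exp(-r*dt) = 0.997628
Stock lattice S(k, i) with i counting down-moves:
  k=0: S(0,0) = 10.3700
  k=1: S(1,0) = 11.7214; S(1,1) = 9.1744
  k=2: S(2,0) = 13.2489; S(2,1) = 10.3700; S(2,2) = 8.1166
  k=3: S(3,0) = 14.9755; S(3,1) = 11.7214; S(3,2) = 9.1744; S(3,3) = 7.1808
  k=4: S(4,0) = 16.9271; S(4,1) = 13.2489; S(4,2) = 10.3700; S(4,3) = 8.1166; S(4,4) = 6.3529
Terminal payoffs V(N, i) = max(K - S_T, 0):
  V(4,0) = 0.000000; V(4,1) = 0.000000; V(4,2) = 0.000000; V(4,3) = 1.183354; V(4,4) = 2.947064
Backward induction: V(k, i) = exp(-r*dt) * [p * V(k+1, i) + (1-p) * V(k+1, i+1)].
  V(3,0) = exp(-r*dt) * [p*0.000000 + (1-p)*0.000000] = 0.000000
  V(3,1) = exp(-r*dt) * [p*0.000000 + (1-p)*0.000000] = 0.000000
  V(3,2) = exp(-r*dt) * [p*0.000000 + (1-p)*1.183354] = 0.614953
  V(3,3) = exp(-r*dt) * [p*1.183354 + (1-p)*2.947064] = 2.097094
  V(2,0) = exp(-r*dt) * [p*0.000000 + (1-p)*0.000000] = 0.000000
  V(2,1) = exp(-r*dt) * [p*0.000000 + (1-p)*0.614953] = 0.319573
  V(2,2) = exp(-r*dt) * [p*0.614953 + (1-p)*2.097094] = 1.383719
  V(1,0) = exp(-r*dt) * [p*0.000000 + (1-p)*0.319573] = 0.166072
  V(1,1) = exp(-r*dt) * [p*0.319573 + (1-p)*1.383719] = 0.871819
  V(0,0) = exp(-r*dt) * [p*0.166072 + (1-p)*0.871819] = 0.532434

Answer: Price = V(0,0) = 0.5324


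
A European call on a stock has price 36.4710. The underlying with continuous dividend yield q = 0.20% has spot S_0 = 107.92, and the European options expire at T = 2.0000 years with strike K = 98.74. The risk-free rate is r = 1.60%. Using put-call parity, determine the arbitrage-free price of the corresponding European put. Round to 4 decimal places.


Put-call parity: C - P = S_0 * exp(-qT) - K * exp(-rT).
S_0 * exp(-qT) = 107.9200 * 0.99600799 = 107.48918221
K * exp(-rT) = 98.7400 * 0.96850658 = 95.63033991
P = C - S*exp(-qT) + K*exp(-rT)
P = 36.4710 - 107.48918221 + 95.63033991 = 24.6122

Answer: Put price = 24.6122


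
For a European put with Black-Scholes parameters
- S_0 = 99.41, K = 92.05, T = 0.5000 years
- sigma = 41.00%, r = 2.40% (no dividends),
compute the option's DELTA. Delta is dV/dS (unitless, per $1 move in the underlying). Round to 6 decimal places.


d1 = 0.4516715432; d2 = 0.1617577629
phi(d1) = 0.3602553748; exp(-qT) = 1.0000000000; exp(-rT) = 0.9880717129
N(-d1) = 0.3257528108
Delta = -exp(-qT) * N(-d1) = -1.0000000000 * 0.3257528108 = -0.325753

Answer: Delta = -0.325753


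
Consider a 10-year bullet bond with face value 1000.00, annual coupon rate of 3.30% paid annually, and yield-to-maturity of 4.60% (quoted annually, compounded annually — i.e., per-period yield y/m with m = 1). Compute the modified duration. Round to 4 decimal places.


Answer: Modified duration = 8.2126

Derivation:
Coupon per period c = face * coupon_rate / m = 33.000000
Periods per year m = 1; per-period yield y/m = 0.046000
Number of cashflows N = 10
Cashflows (t years, CF_t, discount factor 1/(1+y/m)^(m*t), PV):
  t = 1.0000: CF_t = 33.000000, DF = 0.956023, PV = 31.548757
  t = 2.0000: CF_t = 33.000000, DF = 0.913980, PV = 30.161336
  t = 3.0000: CF_t = 33.000000, DF = 0.873786, PV = 28.834929
  t = 4.0000: CF_t = 33.000000, DF = 0.835359, PV = 27.566854
  t = 5.0000: CF_t = 33.000000, DF = 0.798623, PV = 26.354545
  t = 6.0000: CF_t = 33.000000, DF = 0.763501, PV = 25.195549
  t = 7.0000: CF_t = 33.000000, DF = 0.729925, PV = 24.087523
  t = 8.0000: CF_t = 33.000000, DF = 0.697825, PV = 23.028225
  t = 9.0000: CF_t = 33.000000, DF = 0.667137, PV = 22.015511
  t = 10.0000: CF_t = 1033.000000, DF = 0.637798, PV = 658.845336
Price P = sum_t PV_t = 897.638566
First compute Macaulay numerator sum_t t * PV_t:
  t * PV_t at t = 1.0000: 31.548757
  t * PV_t at t = 2.0000: 60.322671
  t * PV_t at t = 3.0000: 86.504787
  t * PV_t at t = 4.0000: 110.267415
  t * PV_t at t = 5.0000: 131.772723
  t * PV_t at t = 6.0000: 151.173296
  t * PV_t at t = 7.0000: 168.612663
  t * PV_t at t = 8.0000: 184.225800
  t * PV_t at t = 9.0000: 198.139603
  t * PV_t at t = 10.0000: 6588.453365
Macaulay duration D = 7711.021081 / 897.638566 = 8.590341
Modified duration = D / (1 + y/m) = 8.590341 / (1 + 0.046000) = 8.212563


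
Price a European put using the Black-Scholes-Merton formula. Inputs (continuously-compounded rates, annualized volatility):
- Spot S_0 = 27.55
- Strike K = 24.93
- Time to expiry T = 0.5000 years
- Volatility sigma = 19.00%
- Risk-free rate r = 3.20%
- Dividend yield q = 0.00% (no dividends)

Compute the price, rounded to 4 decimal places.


d1 = (ln(S/K) + (r - q + 0.5*sigma^2) * T) / (sigma * sqrt(T)) = 0.93007346
d2 = d1 - sigma * sqrt(T) = 0.79572317
exp(-rT) = 0.98412732; exp(-qT) = 1.00000000
P = K * exp(-rT) * N(-d2) - S_0 * exp(-qT) * N(-d1)
N(-d1) = 0.17616652; N(-d2) = 0.21309648
P = 24.9300 * 0.98412732 * 0.21309648 - 27.5500 * 1.00000000 * 0.17616652 = 0.3748

Answer: Price = 0.3748


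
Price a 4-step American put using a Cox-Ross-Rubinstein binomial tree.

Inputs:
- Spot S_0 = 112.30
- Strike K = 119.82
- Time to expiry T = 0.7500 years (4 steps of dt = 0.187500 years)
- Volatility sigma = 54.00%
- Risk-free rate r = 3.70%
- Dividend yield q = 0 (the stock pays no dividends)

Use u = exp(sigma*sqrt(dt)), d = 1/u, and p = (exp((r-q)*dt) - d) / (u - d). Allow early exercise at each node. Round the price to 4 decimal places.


Answer: Price = V(0,0) = 23.9289

Derivation:
dt = T/N = 0.187500
u = exp(sigma*sqrt(dt)) = 1.263426; d = 1/u = 0.791499
p = (exp((r-q)*dt) - d) / (u - d) = 0.456560
Discount per step: exp(-r*dt) = 0.993087
Stock lattice S(k, i) with i counting down-moves:
  k=0: S(0,0) = 112.3000
  k=1: S(1,0) = 141.8827; S(1,1) = 88.8853
  k=2: S(2,0) = 179.2583; S(2,1) = 112.3000; S(2,2) = 70.3526
  k=3: S(3,0) = 226.4795; S(3,1) = 141.8827; S(3,2) = 88.8853; S(3,3) = 55.6840
  k=4: S(4,0) = 286.1400; S(4,1) = 179.2583; S(4,2) = 112.3000; S(4,3) = 70.3526; S(4,4) = 44.0738
Terminal payoffs V(N, i) = max(K - S_T, 0):
  V(4,0) = 0.000000; V(4,1) = 0.000000; V(4,2) = 7.520000; V(4,3) = 49.467372; V(4,4) = 75.746159
Backward induction: V(k, i) = exp(-r*dt) * [p * V(k+1, i) + (1-p) * V(k+1, i+1)]; then take max(V_cont, immediate exercise) for American.
  V(3,0) = exp(-r*dt) * [p*0.000000 + (1-p)*0.000000] = 0.000000; exercise = 0.000000; V(3,0) = max -> 0.000000
  V(3,1) = exp(-r*dt) * [p*0.000000 + (1-p)*7.520000] = 4.058418; exercise = 0.000000; V(3,1) = max -> 4.058418
  V(3,2) = exp(-r*dt) * [p*7.520000 + (1-p)*49.467372] = 30.106305; exercise = 30.934680; V(3,2) = max -> 30.934680
  V(3,3) = exp(-r*dt) * [p*49.467372 + (1-p)*75.746159] = 63.307601; exercise = 64.135976; V(3,3) = max -> 64.135976
  V(2,0) = exp(-r*dt) * [p*0.000000 + (1-p)*4.058418] = 2.190260; exercise = 0.000000; V(2,0) = max -> 2.190260
  V(2,1) = exp(-r*dt) * [p*4.058418 + (1-p)*30.934680] = 18.535029; exercise = 7.520000; V(2,1) = max -> 18.535029
  V(2,2) = exp(-r*dt) * [p*30.934680 + (1-p)*64.135976] = 48.638997; exercise = 49.467372; V(2,2) = max -> 49.467372
  V(1,0) = exp(-r*dt) * [p*2.190260 + (1-p)*18.535029] = 10.996116; exercise = 0.000000; V(1,0) = max -> 10.996116
  V(1,1) = exp(-r*dt) * [p*18.535029 + (1-p)*49.467372] = 35.100555; exercise = 30.934680; V(1,1) = max -> 35.100555
  V(0,0) = exp(-r*dt) * [p*10.996116 + (1-p)*35.100555] = 23.928857; exercise = 7.520000; V(0,0) = max -> 23.928857


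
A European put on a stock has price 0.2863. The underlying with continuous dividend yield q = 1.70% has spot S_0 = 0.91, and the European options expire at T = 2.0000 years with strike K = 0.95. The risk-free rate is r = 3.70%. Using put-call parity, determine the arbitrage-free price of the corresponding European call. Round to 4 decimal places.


Put-call parity: C - P = S_0 * exp(-qT) - K * exp(-rT).
S_0 * exp(-qT) = 0.9100 * 0.96657150 = 0.87958007
K * exp(-rT) = 0.9500 * 0.92867169 = 0.88223811
C = P + S*exp(-qT) - K*exp(-rT)
C = 0.2863 + 0.87958007 - 0.88223811 = 0.2836

Answer: Call price = 0.2836


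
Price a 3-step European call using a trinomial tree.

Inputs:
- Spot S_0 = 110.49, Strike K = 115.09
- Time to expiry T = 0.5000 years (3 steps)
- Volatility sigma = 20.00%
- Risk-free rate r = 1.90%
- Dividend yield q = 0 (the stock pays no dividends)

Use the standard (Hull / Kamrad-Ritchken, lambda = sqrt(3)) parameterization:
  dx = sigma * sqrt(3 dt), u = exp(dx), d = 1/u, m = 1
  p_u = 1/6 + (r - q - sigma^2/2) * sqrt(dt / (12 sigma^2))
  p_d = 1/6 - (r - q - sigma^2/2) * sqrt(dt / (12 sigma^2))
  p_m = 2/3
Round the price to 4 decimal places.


Answer: Price = V(0,0) = 4.8059

Derivation:
dt = T/N = 0.166667; dx = sigma*sqrt(3*dt) = 0.141421
u = exp(dx) = 1.151910; d = 1/u = 0.868123
p_u = 0.166077, p_m = 0.666667, p_d = 0.167256
Discount per step: exp(-r*dt) = 0.996838
Stock lattice S(k, j) with j the centered position index:
  k=0: S(0,+0) = 110.4900
  k=1: S(1,-1) = 95.9190; S(1,+0) = 110.4900; S(1,+1) = 127.2745
  k=2: S(2,-2) = 83.2695; S(2,-1) = 95.9190; S(2,+0) = 110.4900; S(2,+1) = 127.2745; S(2,+2) = 146.6088
  k=3: S(3,-3) = 72.2882; S(3,-2) = 83.2695; S(3,-1) = 95.9190; S(3,+0) = 110.4900; S(3,+1) = 127.2745; S(3,+2) = 146.6088; S(3,+3) = 168.8801
Terminal payoffs V(N, j) = max(S_T - K, 0):
  V(3,-3) = 0.000000; V(3,-2) = 0.000000; V(3,-1) = 0.000000; V(3,+0) = 0.000000; V(3,+1) = 12.184526; V(3,+2) = 31.518788; V(3,+3) = 53.790116
Backward induction: V(k, j) = exp(-r*dt) * [p_u * V(k+1, j+1) + p_m * V(k+1, j) + p_d * V(k+1, j-1)]
  V(2,-2) = exp(-r*dt) * [p_u*0.000000 + p_m*0.000000 + p_d*0.000000] = 0.000000
  V(2,-1) = exp(-r*dt) * [p_u*0.000000 + p_m*0.000000 + p_d*0.000000] = 0.000000
  V(2,+0) = exp(-r*dt) * [p_u*12.184526 + p_m*0.000000 + p_d*0.000000] = 2.017177
  V(2,+1) = exp(-r*dt) * [p_u*31.518788 + p_m*12.184526 + p_d*0.000000] = 13.315344
  V(2,+2) = exp(-r*dt) * [p_u*53.790116 + p_m*31.518788 + p_d*12.184526] = 31.882661
  V(1,-1) = exp(-r*dt) * [p_u*2.017177 + p_m*0.000000 + p_d*0.000000] = 0.333948
  V(1,+0) = exp(-r*dt) * [p_u*13.315344 + p_m*2.017177 + p_d*0.000000] = 3.544919
  V(1,+1) = exp(-r*dt) * [p_u*31.882661 + p_m*13.315344 + p_d*2.017177] = 14.463397
  V(0,+0) = exp(-r*dt) * [p_u*14.463397 + p_m*3.544919 + p_d*0.333948] = 4.805935


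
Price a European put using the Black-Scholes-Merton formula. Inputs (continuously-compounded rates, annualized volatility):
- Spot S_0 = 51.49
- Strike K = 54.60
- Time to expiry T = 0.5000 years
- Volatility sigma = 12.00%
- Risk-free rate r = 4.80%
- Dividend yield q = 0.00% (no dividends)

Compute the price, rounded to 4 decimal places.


Answer: Price = 2.8265

Derivation:
d1 = (ln(S/K) + (r - q + 0.5*sigma^2) * T) / (sigma * sqrt(T)) = -0.36588379
d2 = d1 - sigma * sqrt(T) = -0.45073660
exp(-rT) = 0.97628571; exp(-qT) = 1.00000000
P = K * exp(-rT) * N(-d2) - S_0 * exp(-qT) * N(-d1)
N(-d1) = 0.64277410; N(-d2) = 0.67391030
P = 54.6000 * 0.97628571 * 0.67391030 - 51.4900 * 1.00000000 * 0.64277410 = 2.8265


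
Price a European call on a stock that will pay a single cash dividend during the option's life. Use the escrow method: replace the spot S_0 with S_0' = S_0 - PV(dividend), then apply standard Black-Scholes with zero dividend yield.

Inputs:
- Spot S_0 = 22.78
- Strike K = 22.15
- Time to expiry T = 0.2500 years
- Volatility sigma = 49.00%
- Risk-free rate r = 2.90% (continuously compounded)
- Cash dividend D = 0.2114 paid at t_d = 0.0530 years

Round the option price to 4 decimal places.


PV(D) = D * exp(-r * t_d) = 0.2114 * 0.99846418 = 0.21107533
S_0' = S_0 - PV(D) = 22.7800 - 0.21107533 = 22.56892467
d1 = (ln(S_0'/K) + (r + sigma^2/2)*T) / (sigma*sqrt(T)) = 0.22856714
d2 = d1 - sigma*sqrt(T) = -0.01643286
exp(-rT) = 0.99277622
N(d1) = 0.59039732; N(d2) = 0.49344453
C = S_0' * N(d1) - K * exp(-rT) * N(d2) = 22.56892467 * 0.59039732 - 22.1500 * 0.99277622 * 0.49344453 = 2.4738

Answer: Price = 2.4738


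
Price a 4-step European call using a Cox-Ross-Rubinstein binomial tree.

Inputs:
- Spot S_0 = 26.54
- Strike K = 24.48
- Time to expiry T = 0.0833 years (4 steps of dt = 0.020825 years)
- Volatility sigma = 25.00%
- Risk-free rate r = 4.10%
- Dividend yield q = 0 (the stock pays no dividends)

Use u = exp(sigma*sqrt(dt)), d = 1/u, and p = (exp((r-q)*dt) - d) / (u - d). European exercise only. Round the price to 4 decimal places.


dt = T/N = 0.020825
u = exp(sigma*sqrt(dt)) = 1.036736; d = 1/u = 0.964566
p = (exp((r-q)*dt) - d) / (u - d) = 0.502817
Discount per step: exp(-r*dt) = 0.999147
Stock lattice S(k, i) with i counting down-moves:
  k=0: S(0,0) = 26.5400
  k=1: S(1,0) = 27.5150; S(1,1) = 25.5996
  k=2: S(2,0) = 28.5258; S(2,1) = 26.5400; S(2,2) = 24.6925
  k=3: S(3,0) = 29.5737; S(3,1) = 27.5150; S(3,2) = 25.5996; S(3,3) = 23.8175
  k=4: S(4,0) = 30.6601; S(4,1) = 28.5258; S(4,2) = 26.5400; S(4,3) = 24.6925; S(4,4) = 22.9736
Terminal payoffs V(N, i) = max(S_T - K, 0):
  V(4,0) = 6.180087; V(4,1) = 4.045755; V(4,2) = 2.060000; V(4,3) = 0.212478; V(4,4) = 0.000000
Backward induction: V(k, i) = exp(-r*dt) * [p * V(k+1, i) + (1-p) * V(k+1, i+1)].
  V(3,0) = exp(-r*dt) * [p*6.180087 + (1-p)*4.045755] = 5.114566
  V(3,1) = exp(-r*dt) * [p*4.045755 + (1-p)*2.060000] = 3.055862
  V(3,2) = exp(-r*dt) * [p*2.060000 + (1-p)*0.212478] = 1.140470
  V(3,3) = exp(-r*dt) * [p*0.212478 + (1-p)*0.000000] = 0.106747
  V(2,0) = exp(-r*dt) * [p*5.114566 + (1-p)*3.055862] = 4.087523
  V(2,1) = exp(-r*dt) * [p*3.055862 + (1-p)*1.140470] = 2.101768
  V(2,2) = exp(-r*dt) * [p*1.140470 + (1-p)*0.106747] = 0.625986
  V(1,0) = exp(-r*dt) * [p*4.087523 + (1-p)*2.101768] = 3.097594
  V(1,1) = exp(-r*dt) * [p*2.101768 + (1-p)*0.625986] = 1.366867
  V(0,0) = exp(-r*dt) * [p*3.097594 + (1-p)*1.366867] = 2.235198

Answer: Price = V(0,0) = 2.2352


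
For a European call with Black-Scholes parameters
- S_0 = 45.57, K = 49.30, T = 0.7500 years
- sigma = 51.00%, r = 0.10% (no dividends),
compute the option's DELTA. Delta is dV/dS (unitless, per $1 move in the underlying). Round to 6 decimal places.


Answer: Delta = 0.517710

Derivation:
d1 = 0.0444062150; d2 = -0.3972667410
phi(d1) = 0.3985491347; exp(-qT) = 1.0000000000; exp(-rT) = 0.9992502812
N(d1) = 0.5177096961
Delta = exp(-qT) * N(d1) = 1.0000000000 * 0.5177096961 = 0.517710


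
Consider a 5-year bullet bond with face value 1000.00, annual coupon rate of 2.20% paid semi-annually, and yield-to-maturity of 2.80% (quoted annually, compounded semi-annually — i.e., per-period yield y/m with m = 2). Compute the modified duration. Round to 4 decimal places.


Coupon per period c = face * coupon_rate / m = 11.000000
Periods per year m = 2; per-period yield y/m = 0.014000
Number of cashflows N = 10
Cashflows (t years, CF_t, discount factor 1/(1+y/m)^(m*t), PV):
  t = 0.5000: CF_t = 11.000000, DF = 0.986193, PV = 10.848126
  t = 1.0000: CF_t = 11.000000, DF = 0.972577, PV = 10.698349
  t = 1.5000: CF_t = 11.000000, DF = 0.959149, PV = 10.550640
  t = 2.0000: CF_t = 11.000000, DF = 0.945906, PV = 10.404971
  t = 2.5000: CF_t = 11.000000, DF = 0.932847, PV = 10.261312
  t = 3.0000: CF_t = 11.000000, DF = 0.919967, PV = 10.119637
  t = 3.5000: CF_t = 11.000000, DF = 0.907265, PV = 9.979919
  t = 4.0000: CF_t = 11.000000, DF = 0.894739, PV = 9.842129
  t = 4.5000: CF_t = 11.000000, DF = 0.882386, PV = 9.706241
  t = 5.0000: CF_t = 1011.000000, DF = 0.870203, PV = 879.774977
Price P = sum_t PV_t = 972.186303
First compute Macaulay numerator sum_t t * PV_t:
  t * PV_t at t = 0.5000: 5.424063
  t * PV_t at t = 1.0000: 10.698349
  t * PV_t at t = 1.5000: 15.825961
  t * PV_t at t = 2.0000: 20.809942
  t * PV_t at t = 2.5000: 25.653281
  t * PV_t at t = 3.0000: 30.358912
  t * PV_t at t = 3.5000: 34.929715
  t * PV_t at t = 4.0000: 39.368515
  t * PV_t at t = 4.5000: 43.678086
  t * PV_t at t = 5.0000: 4398.874887
Macaulay duration D = 4625.621712 / 972.186303 = 4.757958
Modified duration = D / (1 + y/m) = 4.757958 / (1 + 0.014000) = 4.692266

Answer: Modified duration = 4.6923


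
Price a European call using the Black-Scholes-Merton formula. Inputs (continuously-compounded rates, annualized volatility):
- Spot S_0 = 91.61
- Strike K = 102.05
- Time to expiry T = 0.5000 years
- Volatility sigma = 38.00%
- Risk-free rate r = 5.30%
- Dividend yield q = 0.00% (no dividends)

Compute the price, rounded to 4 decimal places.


d1 = (ln(S/K) + (r - q + 0.5*sigma^2) * T) / (sigma * sqrt(T)) = -0.16867271
d2 = d1 - sigma * sqrt(T) = -0.43737328
exp(-rT) = 0.97384804; exp(-qT) = 1.00000000
C = S_0 * exp(-qT) * N(d1) - K * exp(-rT) * N(d2)
N(d1) = 0.43302704; N(d2) = 0.33092033
C = 91.6100 * 1.00000000 * 0.43302704 - 102.0500 * 0.97384804 * 0.33092033 = 6.7824

Answer: Price = 6.7824
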